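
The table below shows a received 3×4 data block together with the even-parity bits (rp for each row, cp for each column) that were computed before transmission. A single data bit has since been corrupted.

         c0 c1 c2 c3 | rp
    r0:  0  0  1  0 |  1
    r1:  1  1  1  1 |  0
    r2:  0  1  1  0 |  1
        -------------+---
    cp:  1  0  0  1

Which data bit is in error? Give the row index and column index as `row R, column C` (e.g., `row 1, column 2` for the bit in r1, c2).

Recompute each row's even parity and compare to rp:
  r0: data parity 1, sent rp 1 → ok
  r1: data parity 0, sent rp 0 → ok
  r2: data parity 0, sent rp 1 → mismatch
Recompute each column's even parity and compare to cp:
  c0: data parity 1, sent cp 1 → ok
  c1: data parity 0, sent cp 0 → ok
  c2: data parity 1, sent cp 0 → mismatch
  c3: data parity 1, sent cp 1 → ok
Exactly one row (r2) and one column (c2) fail → the flipped bit is at their intersection.

row 2, column 2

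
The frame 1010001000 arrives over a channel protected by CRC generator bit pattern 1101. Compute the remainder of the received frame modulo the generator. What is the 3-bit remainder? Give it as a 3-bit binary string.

Modulo-2 division of 1010001000 by 1101:
  pos 0: 1010 XOR 1101 = 0111
  pos 1: 1110 XOR 1101 = 0011
  pos 3: 1101 XOR 1101 = 0000
Remainder = 000 (zero — the frame passes the CRC check).

000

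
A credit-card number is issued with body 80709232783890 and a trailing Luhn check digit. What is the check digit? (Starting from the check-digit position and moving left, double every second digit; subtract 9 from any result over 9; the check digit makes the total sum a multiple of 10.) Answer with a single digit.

Partial digits right→left: 0 9 8 3 8 7 2 3 2 9 0 7 0 8
Double every second digit counting from the check-digit position (so the 1st, 3rd, 5th, ... of the partial from the right).
  doubled (with −9 where >9): 0 7 7 4 4 0 0 → sum 22
  kept as-is: 9 3 7 3 9 7 8 → sum 46
Total = 22 + 46 = 68.
Check digit = (10 − (68 mod 10)) mod 10 = 2.

2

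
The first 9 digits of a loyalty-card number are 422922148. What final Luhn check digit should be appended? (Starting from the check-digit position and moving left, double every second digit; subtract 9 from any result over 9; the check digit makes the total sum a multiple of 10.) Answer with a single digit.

Partial digits right→left: 8 4 1 2 2 9 2 2 4
Double every second digit counting from the check-digit position (so the 1st, 3rd, 5th, ... of the partial from the right).
  doubled (with −9 where >9): 7 2 4 4 8 → sum 25
  kept as-is: 4 2 9 2 → sum 17
Total = 25 + 17 = 42.
Check digit = (10 − (42 mod 10)) mod 10 = 8.

8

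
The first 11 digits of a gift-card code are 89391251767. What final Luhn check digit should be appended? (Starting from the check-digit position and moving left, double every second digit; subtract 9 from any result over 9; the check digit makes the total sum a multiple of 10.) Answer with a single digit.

Partial digits right→left: 7 6 7 1 5 2 1 9 3 9 8
Double every second digit counting from the check-digit position (so the 1st, 3rd, 5th, ... of the partial from the right).
  doubled (with −9 where >9): 5 5 1 2 6 7 → sum 26
  kept as-is: 6 1 2 9 9 → sum 27
Total = 26 + 27 = 53.
Check digit = (10 − (53 mod 10)) mod 10 = 7.

7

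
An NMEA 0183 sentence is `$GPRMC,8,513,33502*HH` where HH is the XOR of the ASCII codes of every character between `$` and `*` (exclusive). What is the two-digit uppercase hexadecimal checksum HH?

5F

XOR the ASCII codes of the payload characters:
  'G' = 0x47 → acc = 0x47
  'P' = 0x50 → acc = 0x17
  'R' = 0x52 → acc = 0x45
  'M' = 0x4D → acc = 0x08
  'C' = 0x43 → acc = 0x4B
  ',' = 0x2C → acc = 0x67
  '8' = 0x38 → acc = 0x5F
  ',' = 0x2C → acc = 0x73
  '5' = 0x35 → acc = 0x46
  '1' = 0x31 → acc = 0x77
  '3' = 0x33 → acc = 0x44
  ',' = 0x2C → acc = 0x68
  '3' = 0x33 → acc = 0x5B
  '3' = 0x33 → acc = 0x68
  '5' = 0x35 → acc = 0x5D
  '0' = 0x30 → acc = 0x6D
  '2' = 0x32 → acc = 0x5F
Checksum = 0x5F.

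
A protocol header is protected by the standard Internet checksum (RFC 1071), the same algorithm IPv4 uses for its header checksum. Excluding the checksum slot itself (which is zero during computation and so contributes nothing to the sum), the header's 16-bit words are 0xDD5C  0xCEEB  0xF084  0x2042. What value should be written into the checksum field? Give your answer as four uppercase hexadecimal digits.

One's-complement addition (fold any carry out of bit 15 back into bit 0):
  0xDD5C + 0xCEEB = 0x1AC47 → wrap carry → 0xAC48
  0xAC48 + 0xF084 = 0x19CCC → wrap carry → 0x9CCD
  0x9CCD + 0x2042 = 0x0BD0F
One's-complement sum = 0xBD0F.
Checksum = ~0xBD0F & 0xFFFF = 0x42F0.

42F0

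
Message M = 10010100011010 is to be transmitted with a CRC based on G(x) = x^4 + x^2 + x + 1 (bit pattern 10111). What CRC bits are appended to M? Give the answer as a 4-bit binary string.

1010

Append 4 zeros: 100101000110100000. Divide by 10111 (XOR where the leading bit is 1):
  pos 0: 10010 XOR 10111 = 00101
  pos 2: 10110 XOR 10111 = 00001
  pos 6: 10011 XOR 10111 = 00100
  pos 8: 10001 XOR 10111 = 00110
  pos 10: 11000 XOR 10111 = 01111
  pos 11: 11110 XOR 10111 = 01001
  pos 12: 10010 XOR 10111 = 00101
Remainder (last 4 bits) = 1010. This is the CRC / FCS.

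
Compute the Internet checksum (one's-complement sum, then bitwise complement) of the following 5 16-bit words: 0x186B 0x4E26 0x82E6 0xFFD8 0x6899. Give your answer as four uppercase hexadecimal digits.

One's-complement addition (fold any carry out of bit 15 back into bit 0):
  0x186B + 0x4E26 = 0x06691
  0x6691 + 0x82E6 = 0x0E977
  0xE977 + 0xFFD8 = 0x1E94F → wrap carry → 0xE950
  0xE950 + 0x6899 = 0x151E9 → wrap carry → 0x51EA
One's-complement sum = 0x51EA.
Checksum = ~0x51EA & 0xFFFF = 0xAE15.

AE15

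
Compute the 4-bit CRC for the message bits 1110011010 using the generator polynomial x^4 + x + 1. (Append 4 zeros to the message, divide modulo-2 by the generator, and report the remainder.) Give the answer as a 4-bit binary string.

Append 4 zeros: 11100110100000. Divide by 10011 (XOR where the leading bit is 1):
  pos 0: 11100 XOR 10011 = 01111
  pos 1: 11111 XOR 10011 = 01100
  pos 2: 11001 XOR 10011 = 01010
  pos 3: 10100 XOR 10011 = 00111
  pos 5: 11110 XOR 10011 = 01101
  pos 6: 11010 XOR 10011 = 01001
  pos 7: 10010 XOR 10011 = 00001
Remainder (last 4 bits) = 0100. This is the CRC / FCS.

0100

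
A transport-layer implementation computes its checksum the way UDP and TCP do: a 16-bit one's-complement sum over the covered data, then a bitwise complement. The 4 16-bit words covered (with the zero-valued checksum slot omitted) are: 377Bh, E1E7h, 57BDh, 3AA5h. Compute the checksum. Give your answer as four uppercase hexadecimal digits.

543A

One's-complement addition (fold any carry out of bit 15 back into bit 0):
  0x377B + 0xE1E7 = 0x11962 → wrap carry → 0x1963
  0x1963 + 0x57BD = 0x07120
  0x7120 + 0x3AA5 = 0x0ABC5
One's-complement sum = 0xABC5.
Checksum = ~0xABC5 & 0xFFFF = 0x543A.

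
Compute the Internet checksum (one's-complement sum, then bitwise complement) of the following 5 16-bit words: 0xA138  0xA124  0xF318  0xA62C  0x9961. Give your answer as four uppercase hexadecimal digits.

8AFB

One's-complement addition (fold any carry out of bit 15 back into bit 0):
  0xA138 + 0xA124 = 0x1425C → wrap carry → 0x425D
  0x425D + 0xF318 = 0x13575 → wrap carry → 0x3576
  0x3576 + 0xA62C = 0x0DBA2
  0xDBA2 + 0x9961 = 0x17503 → wrap carry → 0x7504
One's-complement sum = 0x7504.
Checksum = ~0x7504 & 0xFFFF = 0x8AFB.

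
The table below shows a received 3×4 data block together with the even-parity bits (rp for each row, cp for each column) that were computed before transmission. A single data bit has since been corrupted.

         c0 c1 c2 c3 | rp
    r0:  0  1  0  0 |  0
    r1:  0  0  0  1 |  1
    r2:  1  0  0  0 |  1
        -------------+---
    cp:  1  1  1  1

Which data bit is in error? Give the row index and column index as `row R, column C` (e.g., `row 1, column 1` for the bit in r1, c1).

row 0, column 2

Recompute each row's even parity and compare to rp:
  r0: data parity 1, sent rp 0 → mismatch
  r1: data parity 1, sent rp 1 → ok
  r2: data parity 1, sent rp 1 → ok
Recompute each column's even parity and compare to cp:
  c0: data parity 1, sent cp 1 → ok
  c1: data parity 1, sent cp 1 → ok
  c2: data parity 0, sent cp 1 → mismatch
  c3: data parity 1, sent cp 1 → ok
Exactly one row (r0) and one column (c2) fail → the flipped bit is at their intersection.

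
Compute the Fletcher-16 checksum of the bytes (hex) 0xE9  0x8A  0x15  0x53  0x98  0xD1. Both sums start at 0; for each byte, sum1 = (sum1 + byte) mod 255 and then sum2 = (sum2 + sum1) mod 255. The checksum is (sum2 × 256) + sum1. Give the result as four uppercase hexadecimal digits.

Running sums (mod 255):
  after byte 0 (0xE9): sum1=233, sum2=233
  after byte 1 (0x8A): sum1=116, sum2=94
  after byte 2 (0x15): sum1=137, sum2=231
  after byte 3 (0x53): sum1=220, sum2=196
  after byte 4 (0x98): sum1=117, sum2=58
  after byte 5 (0xD1): sum1=71, sum2=129
Checksum = sum2·256 + sum1 = 129·256 + 71 = 33095 = 0x8147.

8147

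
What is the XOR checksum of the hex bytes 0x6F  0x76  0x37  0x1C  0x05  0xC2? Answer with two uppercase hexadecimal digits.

F5

XOR the bytes together:
  start with 0x6F
  0x6F ⊕ 0x76 = 0x19
  0x19 ⊕ 0x37 = 0x2E
  0x2E ⊕ 0x1C = 0x32
  0x32 ⊕ 0x05 = 0x37
  0x37 ⊕ 0xC2 = 0xF5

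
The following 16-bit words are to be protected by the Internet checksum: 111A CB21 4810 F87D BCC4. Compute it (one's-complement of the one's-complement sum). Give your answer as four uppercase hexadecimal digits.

2671

One's-complement addition (fold any carry out of bit 15 back into bit 0):
  0x111A + 0xCB21 = 0x0DC3B
  0xDC3B + 0x4810 = 0x1244B → wrap carry → 0x244C
  0x244C + 0xF87D = 0x11CC9 → wrap carry → 0x1CCA
  0x1CCA + 0xBCC4 = 0x0D98E
One's-complement sum = 0xD98E.
Checksum = ~0xD98E & 0xFFFF = 0x2671.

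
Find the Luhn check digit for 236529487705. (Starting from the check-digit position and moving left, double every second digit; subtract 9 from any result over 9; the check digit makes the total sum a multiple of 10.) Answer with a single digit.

Partial digits right→left: 5 0 7 7 8 4 9 2 5 6 3 2
Double every second digit counting from the check-digit position (so the 1st, 3rd, 5th, ... of the partial from the right).
  doubled (with −9 where >9): 1 5 7 9 1 6 → sum 29
  kept as-is: 0 7 4 2 6 2 → sum 21
Total = 29 + 21 = 50.
Check digit = (10 − (50 mod 10)) mod 10 = 0.

0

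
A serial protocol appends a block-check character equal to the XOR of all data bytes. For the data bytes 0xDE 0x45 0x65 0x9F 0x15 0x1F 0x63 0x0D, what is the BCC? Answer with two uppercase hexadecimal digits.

05

XOR the bytes together:
  start with 0xDE
  0xDE ⊕ 0x45 = 0x9B
  0x9B ⊕ 0x65 = 0xFE
  0xFE ⊕ 0x9F = 0x61
  0x61 ⊕ 0x15 = 0x74
  0x74 ⊕ 0x1F = 0x6B
  0x6B ⊕ 0x63 = 0x08
  0x08 ⊕ 0x0D = 0x05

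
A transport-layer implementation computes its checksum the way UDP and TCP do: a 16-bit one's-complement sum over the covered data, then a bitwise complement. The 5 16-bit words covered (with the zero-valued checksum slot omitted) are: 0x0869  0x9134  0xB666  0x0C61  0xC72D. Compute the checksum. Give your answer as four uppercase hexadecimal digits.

DC6C

One's-complement addition (fold any carry out of bit 15 back into bit 0):
  0x0869 + 0x9134 = 0x0999D
  0x999D + 0xB666 = 0x15003 → wrap carry → 0x5004
  0x5004 + 0x0C61 = 0x05C65
  0x5C65 + 0xC72D = 0x12392 → wrap carry → 0x2393
One's-complement sum = 0x2393.
Checksum = ~0x2393 & 0xFFFF = 0xDC6C.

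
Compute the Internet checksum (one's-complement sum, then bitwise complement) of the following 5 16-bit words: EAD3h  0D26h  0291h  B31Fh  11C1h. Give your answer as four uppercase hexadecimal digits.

4094

One's-complement addition (fold any carry out of bit 15 back into bit 0):
  0xEAD3 + 0x0D26 = 0x0F7F9
  0xF7F9 + 0x0291 = 0x0FA8A
  0xFA8A + 0xB31F = 0x1ADA9 → wrap carry → 0xADAA
  0xADAA + 0x11C1 = 0x0BF6B
One's-complement sum = 0xBF6B.
Checksum = ~0xBF6B & 0xFFFF = 0x4094.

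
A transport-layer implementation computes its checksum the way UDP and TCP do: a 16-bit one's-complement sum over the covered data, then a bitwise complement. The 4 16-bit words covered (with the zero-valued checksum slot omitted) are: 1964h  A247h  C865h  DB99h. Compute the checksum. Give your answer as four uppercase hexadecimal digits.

One's-complement addition (fold any carry out of bit 15 back into bit 0):
  0x1964 + 0xA247 = 0x0BBAB
  0xBBAB + 0xC865 = 0x18410 → wrap carry → 0x8411
  0x8411 + 0xDB99 = 0x15FAA → wrap carry → 0x5FAB
One's-complement sum = 0x5FAB.
Checksum = ~0x5FAB & 0xFFFF = 0xA054.

A054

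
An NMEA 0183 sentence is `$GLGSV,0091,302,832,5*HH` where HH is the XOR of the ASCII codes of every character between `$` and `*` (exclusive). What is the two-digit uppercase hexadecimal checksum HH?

7C

XOR the ASCII codes of the payload characters:
  'G' = 0x47 → acc = 0x47
  'L' = 0x4C → acc = 0x0B
  'G' = 0x47 → acc = 0x4C
  'S' = 0x53 → acc = 0x1F
  'V' = 0x56 → acc = 0x49
  ',' = 0x2C → acc = 0x65
  '0' = 0x30 → acc = 0x55
  '0' = 0x30 → acc = 0x65
  '9' = 0x39 → acc = 0x5C
  '1' = 0x31 → acc = 0x6D
  ',' = 0x2C → acc = 0x41
  '3' = 0x33 → acc = 0x72
  '0' = 0x30 → acc = 0x42
  '2' = 0x32 → acc = 0x70
  ',' = 0x2C → acc = 0x5C
  '8' = 0x38 → acc = 0x64
  '3' = 0x33 → acc = 0x57
  '2' = 0x32 → acc = 0x65
  ',' = 0x2C → acc = 0x49
  '5' = 0x35 → acc = 0x7C
Checksum = 0x7C.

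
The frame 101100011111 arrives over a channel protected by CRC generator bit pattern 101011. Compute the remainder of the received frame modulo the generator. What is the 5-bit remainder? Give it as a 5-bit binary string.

00000

Modulo-2 division of 101100011111 by 101011:
  pos 0: 101100 XOR 101011 = 000111
  pos 3: 111011 XOR 101011 = 010000
  pos 4: 100001 XOR 101011 = 001010
  pos 6: 101011 XOR 101011 = 000000
Remainder = 00000 (zero — the frame passes the CRC check).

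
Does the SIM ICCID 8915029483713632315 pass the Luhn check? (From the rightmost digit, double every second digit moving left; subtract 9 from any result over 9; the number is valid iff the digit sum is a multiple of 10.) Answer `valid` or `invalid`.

From the right, keep odd positions and double even positions (subtract 9 from any doubled value over 9):
  doubled (positions 2,4,...): 2 4 3 2 6 8 4 1 9 → sum 39
  kept (positions 1,3,...): 5 3 3 3 7 8 9 0 1 8 → sum 47
Total = 86.
86 mod 10 = 6, so the number is invalid.

invalid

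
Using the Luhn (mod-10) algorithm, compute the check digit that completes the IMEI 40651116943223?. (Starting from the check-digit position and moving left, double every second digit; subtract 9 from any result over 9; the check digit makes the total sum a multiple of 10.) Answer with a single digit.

Partial digits right→left: 3 2 2 3 4 9 6 1 1 1 5 6 0 4
Double every second digit counting from the check-digit position (so the 1st, 3rd, 5th, ... of the partial from the right).
  doubled (with −9 where >9): 6 4 8 3 2 1 0 → sum 24
  kept as-is: 2 3 9 1 1 6 4 → sum 26
Total = 24 + 26 = 50.
Check digit = (10 − (50 mod 10)) mod 10 = 0.

0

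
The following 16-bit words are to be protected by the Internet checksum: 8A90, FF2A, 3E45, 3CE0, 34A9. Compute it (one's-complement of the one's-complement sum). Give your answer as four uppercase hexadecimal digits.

One's-complement addition (fold any carry out of bit 15 back into bit 0):
  0x8A90 + 0xFF2A = 0x189BA → wrap carry → 0x89BB
  0x89BB + 0x3E45 = 0x0C800
  0xC800 + 0x3CE0 = 0x104E0 → wrap carry → 0x04E1
  0x04E1 + 0x34A9 = 0x0398A
One's-complement sum = 0x398A.
Checksum = ~0x398A & 0xFFFF = 0xC675.

C675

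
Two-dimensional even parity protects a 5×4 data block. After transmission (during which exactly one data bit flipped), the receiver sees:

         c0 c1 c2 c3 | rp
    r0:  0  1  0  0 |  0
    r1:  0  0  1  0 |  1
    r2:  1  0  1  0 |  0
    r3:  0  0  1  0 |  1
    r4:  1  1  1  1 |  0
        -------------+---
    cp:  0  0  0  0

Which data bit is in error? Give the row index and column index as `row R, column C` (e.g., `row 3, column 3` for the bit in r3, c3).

Recompute each row's even parity and compare to rp:
  r0: data parity 1, sent rp 0 → mismatch
  r1: data parity 1, sent rp 1 → ok
  r2: data parity 0, sent rp 0 → ok
  r3: data parity 1, sent rp 1 → ok
  r4: data parity 0, sent rp 0 → ok
Recompute each column's even parity and compare to cp:
  c0: data parity 0, sent cp 0 → ok
  c1: data parity 0, sent cp 0 → ok
  c2: data parity 0, sent cp 0 → ok
  c3: data parity 1, sent cp 0 → mismatch
Exactly one row (r0) and one column (c3) fail → the flipped bit is at their intersection.

row 0, column 3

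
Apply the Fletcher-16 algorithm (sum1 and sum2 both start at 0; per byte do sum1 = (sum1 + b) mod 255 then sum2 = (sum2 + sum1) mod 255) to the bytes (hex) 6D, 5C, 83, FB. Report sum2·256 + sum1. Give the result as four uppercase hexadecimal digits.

Running sums (mod 255):
  after byte 0 (6D): sum1=109, sum2=109
  after byte 1 (5C): sum1=201, sum2=55
  after byte 2 (83): sum1=77, sum2=132
  after byte 3 (FB): sum1=73, sum2=205
Checksum = sum2·256 + sum1 = 205·256 + 73 = 52553 = 0xCD49.

CD49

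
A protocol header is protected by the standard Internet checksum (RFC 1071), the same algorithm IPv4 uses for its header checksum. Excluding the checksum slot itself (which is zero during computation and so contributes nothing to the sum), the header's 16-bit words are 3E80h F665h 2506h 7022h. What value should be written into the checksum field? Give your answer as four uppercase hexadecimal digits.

One's-complement addition (fold any carry out of bit 15 back into bit 0):
  0x3E80 + 0xF665 = 0x134E5 → wrap carry → 0x34E6
  0x34E6 + 0x2506 = 0x059EC
  0x59EC + 0x7022 = 0x0CA0E
One's-complement sum = 0xCA0E.
Checksum = ~0xCA0E & 0xFFFF = 0x35F1.

35F1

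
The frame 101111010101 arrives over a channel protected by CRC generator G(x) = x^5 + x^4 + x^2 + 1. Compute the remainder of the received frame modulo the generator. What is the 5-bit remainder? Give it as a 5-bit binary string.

00000

Modulo-2 division of 101111010101 by 110101:
  pos 0: 101111 XOR 110101 = 011010
  pos 1: 110100 XOR 110101 = 000001
  pos 6: 110101 XOR 110101 = 000000
Remainder = 00000 (zero — the frame passes the CRC check).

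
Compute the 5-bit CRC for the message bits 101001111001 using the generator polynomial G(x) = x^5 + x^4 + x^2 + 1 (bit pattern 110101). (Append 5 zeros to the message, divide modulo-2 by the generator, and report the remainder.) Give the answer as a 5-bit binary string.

Append 5 zeros: 10100111100100000. Divide by 110101 (XOR where the leading bit is 1):
  pos 0: 101001 XOR 110101 = 011100
  pos 1: 111001 XOR 110101 = 001100
  pos 3: 110011 XOR 110101 = 000110
  pos 6: 110001 XOR 110101 = 000100
  pos 9: 100000 XOR 110101 = 010101
  pos 10: 101010 XOR 110101 = 011111
  pos 11: 111110 XOR 110101 = 001011
Remainder (last 5 bits) = 01011. This is the CRC / FCS.

01011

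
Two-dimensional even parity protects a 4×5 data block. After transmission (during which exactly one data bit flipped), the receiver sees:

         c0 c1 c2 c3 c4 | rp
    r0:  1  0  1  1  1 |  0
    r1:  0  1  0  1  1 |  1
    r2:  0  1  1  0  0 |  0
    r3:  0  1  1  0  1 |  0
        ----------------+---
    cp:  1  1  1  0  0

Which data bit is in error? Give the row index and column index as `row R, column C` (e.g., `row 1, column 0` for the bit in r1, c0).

Recompute each row's even parity and compare to rp:
  r0: data parity 0, sent rp 0 → ok
  r1: data parity 1, sent rp 1 → ok
  r2: data parity 0, sent rp 0 → ok
  r3: data parity 1, sent rp 0 → mismatch
Recompute each column's even parity and compare to cp:
  c0: data parity 1, sent cp 1 → ok
  c1: data parity 1, sent cp 1 → ok
  c2: data parity 1, sent cp 1 → ok
  c3: data parity 0, sent cp 0 → ok
  c4: data parity 1, sent cp 0 → mismatch
Exactly one row (r3) and one column (c4) fail → the flipped bit is at their intersection.

row 3, column 4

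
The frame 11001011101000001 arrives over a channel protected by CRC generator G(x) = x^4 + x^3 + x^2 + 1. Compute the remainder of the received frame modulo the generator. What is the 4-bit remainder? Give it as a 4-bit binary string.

0000

Modulo-2 division of 11001011101000001 by 11101:
  pos 0: 11001 XOR 11101 = 00100
  pos 2: 10001 XOR 11101 = 01100
  pos 3: 11001 XOR 11101 = 00100
  pos 5: 10010 XOR 11101 = 01111
  pos 6: 11111 XOR 11101 = 00010
  pos 9: 10000 XOR 11101 = 01101
  pos 10: 11010 XOR 11101 = 00111
  pos 12: 11101 XOR 11101 = 00000
Remainder = 0000 (zero — the frame passes the CRC check).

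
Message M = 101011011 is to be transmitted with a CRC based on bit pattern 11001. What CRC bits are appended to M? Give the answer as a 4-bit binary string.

Append 4 zeros: 1010110110000. Divide by 11001 (XOR where the leading bit is 1):
  pos 0: 10101 XOR 11001 = 01100
  pos 1: 11001 XOR 11001 = 00000
  pos 7: 11000 XOR 11001 = 00001
Remainder (last 4 bits) = 0010. This is the CRC / FCS.

0010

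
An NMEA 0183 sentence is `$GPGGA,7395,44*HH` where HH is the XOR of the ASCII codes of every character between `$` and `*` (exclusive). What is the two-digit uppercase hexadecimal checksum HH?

XOR the ASCII codes of the payload characters:
  'G' = 0x47 → acc = 0x47
  'P' = 0x50 → acc = 0x17
  'G' = 0x47 → acc = 0x50
  'G' = 0x47 → acc = 0x17
  'A' = 0x41 → acc = 0x56
  ',' = 0x2C → acc = 0x7A
  '7' = 0x37 → acc = 0x4D
  '3' = 0x33 → acc = 0x7E
  '9' = 0x39 → acc = 0x47
  '5' = 0x35 → acc = 0x72
  ',' = 0x2C → acc = 0x5E
  '4' = 0x34 → acc = 0x6A
  '4' = 0x34 → acc = 0x5E
Checksum = 0x5E.

5E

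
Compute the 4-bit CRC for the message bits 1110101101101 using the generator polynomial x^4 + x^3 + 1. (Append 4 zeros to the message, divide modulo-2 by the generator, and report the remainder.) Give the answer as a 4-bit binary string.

Append 4 zeros: 11101011011010000. Divide by 11001 (XOR where the leading bit is 1):
  pos 0: 11101 XOR 11001 = 00100
  pos 2: 10001 XOR 11001 = 01000
  pos 3: 10001 XOR 11001 = 01000
  pos 4: 10000 XOR 11001 = 01001
  pos 5: 10011 XOR 11001 = 01010
  pos 6: 10101 XOR 11001 = 01100
  pos 7: 11000 XOR 11001 = 00001
  pos 11: 11000 XOR 11001 = 00001
Remainder (last 4 bits) = 0010. This is the CRC / FCS.

0010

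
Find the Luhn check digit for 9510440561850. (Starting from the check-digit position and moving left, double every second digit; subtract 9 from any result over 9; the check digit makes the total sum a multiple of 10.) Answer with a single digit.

1

Partial digits right→left: 0 5 8 1 6 5 0 4 4 0 1 5 9
Double every second digit counting from the check-digit position (so the 1st, 3rd, 5th, ... of the partial from the right).
  doubled (with −9 where >9): 0 7 3 0 8 2 9 → sum 29
  kept as-is: 5 1 5 4 0 5 → sum 20
Total = 29 + 20 = 49.
Check digit = (10 − (49 mod 10)) mod 10 = 1.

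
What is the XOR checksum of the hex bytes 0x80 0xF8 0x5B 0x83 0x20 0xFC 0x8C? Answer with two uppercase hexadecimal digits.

F0

XOR the bytes together:
  start with 0x80
  0x80 ⊕ 0xF8 = 0x78
  0x78 ⊕ 0x5B = 0x23
  0x23 ⊕ 0x83 = 0xA0
  0xA0 ⊕ 0x20 = 0x80
  0x80 ⊕ 0xFC = 0x7C
  0x7C ⊕ 0x8C = 0xF0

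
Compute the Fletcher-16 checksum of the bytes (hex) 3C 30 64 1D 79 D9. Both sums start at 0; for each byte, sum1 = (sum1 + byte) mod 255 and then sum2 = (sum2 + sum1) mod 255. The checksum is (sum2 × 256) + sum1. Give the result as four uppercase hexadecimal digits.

1041

Running sums (mod 255):
  after byte 0 (3C): sum1=60, sum2=60
  after byte 1 (30): sum1=108, sum2=168
  after byte 2 (64): sum1=208, sum2=121
  after byte 3 (1D): sum1=237, sum2=103
  after byte 4 (79): sum1=103, sum2=206
  after byte 5 (D9): sum1=65, sum2=16
Checksum = sum2·256 + sum1 = 16·256 + 65 = 4161 = 0x1041.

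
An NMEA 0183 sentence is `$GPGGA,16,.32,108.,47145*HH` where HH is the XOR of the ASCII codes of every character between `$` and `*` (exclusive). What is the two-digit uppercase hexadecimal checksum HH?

5A

XOR the ASCII codes of the payload characters:
  'G' = 0x47 → acc = 0x47
  'P' = 0x50 → acc = 0x17
  'G' = 0x47 → acc = 0x50
  'G' = 0x47 → acc = 0x17
  'A' = 0x41 → acc = 0x56
  ',' = 0x2C → acc = 0x7A
  '1' = 0x31 → acc = 0x4B
  '6' = 0x36 → acc = 0x7D
  ',' = 0x2C → acc = 0x51
  '.' = 0x2E → acc = 0x7F
  '3' = 0x33 → acc = 0x4C
  '2' = 0x32 → acc = 0x7E
  ',' = 0x2C → acc = 0x52
  '1' = 0x31 → acc = 0x63
  '0' = 0x30 → acc = 0x53
  '8' = 0x38 → acc = 0x6B
  '.' = 0x2E → acc = 0x45
  ',' = 0x2C → acc = 0x69
  '4' = 0x34 → acc = 0x5D
  '7' = 0x37 → acc = 0x6A
  '1' = 0x31 → acc = 0x5B
  '4' = 0x34 → acc = 0x6F
  '5' = 0x35 → acc = 0x5A
Checksum = 0x5A.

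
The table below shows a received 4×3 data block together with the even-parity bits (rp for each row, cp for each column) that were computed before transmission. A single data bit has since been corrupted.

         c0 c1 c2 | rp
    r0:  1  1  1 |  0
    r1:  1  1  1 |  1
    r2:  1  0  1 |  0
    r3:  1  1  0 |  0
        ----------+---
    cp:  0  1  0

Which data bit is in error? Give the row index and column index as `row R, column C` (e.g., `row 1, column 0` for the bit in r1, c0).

row 0, column 2

Recompute each row's even parity and compare to rp:
  r0: data parity 1, sent rp 0 → mismatch
  r1: data parity 1, sent rp 1 → ok
  r2: data parity 0, sent rp 0 → ok
  r3: data parity 0, sent rp 0 → ok
Recompute each column's even parity and compare to cp:
  c0: data parity 0, sent cp 0 → ok
  c1: data parity 1, sent cp 1 → ok
  c2: data parity 1, sent cp 0 → mismatch
Exactly one row (r0) and one column (c2) fail → the flipped bit is at their intersection.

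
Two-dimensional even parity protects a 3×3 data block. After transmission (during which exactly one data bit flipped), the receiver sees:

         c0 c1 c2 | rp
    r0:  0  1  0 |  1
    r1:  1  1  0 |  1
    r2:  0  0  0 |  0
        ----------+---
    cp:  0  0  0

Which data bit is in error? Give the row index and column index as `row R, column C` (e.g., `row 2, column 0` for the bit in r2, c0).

row 1, column 0

Recompute each row's even parity and compare to rp:
  r0: data parity 1, sent rp 1 → ok
  r1: data parity 0, sent rp 1 → mismatch
  r2: data parity 0, sent rp 0 → ok
Recompute each column's even parity and compare to cp:
  c0: data parity 1, sent cp 0 → mismatch
  c1: data parity 0, sent cp 0 → ok
  c2: data parity 0, sent cp 0 → ok
Exactly one row (r1) and one column (c0) fail → the flipped bit is at their intersection.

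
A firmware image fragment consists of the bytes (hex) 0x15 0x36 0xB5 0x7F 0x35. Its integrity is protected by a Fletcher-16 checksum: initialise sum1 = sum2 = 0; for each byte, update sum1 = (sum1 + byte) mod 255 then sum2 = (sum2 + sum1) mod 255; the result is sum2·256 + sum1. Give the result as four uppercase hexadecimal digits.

Running sums (mod 255):
  after byte 0 (0x15): sum1=21, sum2=21
  after byte 1 (0x36): sum1=75, sum2=96
  after byte 2 (0xB5): sum1=1, sum2=97
  after byte 3 (0x7F): sum1=128, sum2=225
  after byte 4 (0x35): sum1=181, sum2=151
Checksum = sum2·256 + sum1 = 151·256 + 181 = 38837 = 0x97B5.

97B5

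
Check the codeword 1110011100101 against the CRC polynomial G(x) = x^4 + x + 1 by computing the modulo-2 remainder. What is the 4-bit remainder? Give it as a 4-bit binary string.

Modulo-2 division of 1110011100101 by 10011:
  pos 0: 11100 XOR 10011 = 01111
  pos 1: 11111 XOR 10011 = 01100
  pos 2: 11001 XOR 10011 = 01010
  pos 3: 10101 XOR 10011 = 00110
  pos 5: 11000 XOR 10011 = 01011
  pos 6: 10111 XOR 10011 = 00100
  pos 8: 10001 XOR 10011 = 00010
Remainder = 0010 (nonzero — an error is detected).

0010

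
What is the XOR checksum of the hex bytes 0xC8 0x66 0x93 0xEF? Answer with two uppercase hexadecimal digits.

XOR the bytes together:
  start with 0xC8
  0xC8 ⊕ 0x66 = 0xAE
  0xAE ⊕ 0x93 = 0x3D
  0x3D ⊕ 0xEF = 0xD2

D2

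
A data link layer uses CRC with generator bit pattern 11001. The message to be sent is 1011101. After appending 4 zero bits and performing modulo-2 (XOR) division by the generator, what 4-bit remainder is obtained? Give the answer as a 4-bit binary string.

0101

Append 4 zeros: 10111010000. Divide by 11001 (XOR where the leading bit is 1):
  pos 0: 10111 XOR 11001 = 01110
  pos 1: 11100 XOR 11001 = 00101
  pos 3: 10110 XOR 11001 = 01111
  pos 4: 11110 XOR 11001 = 00111
  pos 6: 11100 XOR 11001 = 00101
Remainder (last 4 bits) = 0101. This is the CRC / FCS.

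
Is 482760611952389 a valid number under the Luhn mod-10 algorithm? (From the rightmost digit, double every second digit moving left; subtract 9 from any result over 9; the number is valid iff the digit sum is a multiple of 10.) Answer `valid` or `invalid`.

From the right, keep odd positions and double even positions (subtract 9 from any doubled value over 9):
  doubled (positions 2,4,...): 7 4 9 2 0 5 7 → sum 34
  kept (positions 1,3,...): 9 3 5 1 6 6 2 4 → sum 36
Total = 70.
70 mod 10 = 0, so the number is valid.

valid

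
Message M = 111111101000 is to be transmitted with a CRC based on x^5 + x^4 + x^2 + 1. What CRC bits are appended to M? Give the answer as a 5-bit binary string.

10111

Append 5 zeros: 11111110100000000. Divide by 110101 (XOR where the leading bit is 1):
  pos 0: 111111 XOR 110101 = 001010
  pos 2: 101010 XOR 110101 = 011111
  pos 3: 111111 XOR 110101 = 001010
  pos 5: 101000 XOR 110101 = 011101
  pos 6: 111010 XOR 110101 = 001111
  pos 8: 111100 XOR 110101 = 001001
  pos 10: 100100 XOR 110101 = 010001
  pos 11: 100010 XOR 110101 = 010111
Remainder (last 5 bits) = 10111. This is the CRC / FCS.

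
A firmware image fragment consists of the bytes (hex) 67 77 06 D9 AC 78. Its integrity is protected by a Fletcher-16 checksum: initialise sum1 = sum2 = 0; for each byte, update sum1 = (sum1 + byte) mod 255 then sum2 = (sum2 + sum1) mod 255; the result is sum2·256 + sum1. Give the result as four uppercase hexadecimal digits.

Running sums (mod 255):
  after byte 0 (67): sum1=103, sum2=103
  after byte 1 (77): sum1=222, sum2=70
  after byte 2 (06): sum1=228, sum2=43
  after byte 3 (D9): sum1=190, sum2=233
  after byte 4 (AC): sum1=107, sum2=85
  after byte 5 (78): sum1=227, sum2=57
Checksum = sum2·256 + sum1 = 57·256 + 227 = 14819 = 0x39E3.

39E3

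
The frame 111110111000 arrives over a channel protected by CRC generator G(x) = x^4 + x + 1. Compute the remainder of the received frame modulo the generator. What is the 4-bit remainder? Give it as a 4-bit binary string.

0000

Modulo-2 division of 111110111000 by 10011:
  pos 0: 11111 XOR 10011 = 01100
  pos 1: 11000 XOR 10011 = 01011
  pos 2: 10111 XOR 10011 = 00100
  pos 4: 10011 XOR 10011 = 00000
Remainder = 0000 (zero — the frame passes the CRC check).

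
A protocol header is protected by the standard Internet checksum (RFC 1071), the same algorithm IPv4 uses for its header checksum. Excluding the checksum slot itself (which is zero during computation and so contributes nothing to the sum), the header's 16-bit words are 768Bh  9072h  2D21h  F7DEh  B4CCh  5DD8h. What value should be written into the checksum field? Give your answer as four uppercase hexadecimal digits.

C15C

One's-complement addition (fold any carry out of bit 15 back into bit 0):
  0x768B + 0x9072 = 0x106FD → wrap carry → 0x06FE
  0x06FE + 0x2D21 = 0x0341F
  0x341F + 0xF7DE = 0x12BFD → wrap carry → 0x2BFE
  0x2BFE + 0xB4CC = 0x0E0CA
  0xE0CA + 0x5DD8 = 0x13EA2 → wrap carry → 0x3EA3
One's-complement sum = 0x3EA3.
Checksum = ~0x3EA3 & 0xFFFF = 0xC15C.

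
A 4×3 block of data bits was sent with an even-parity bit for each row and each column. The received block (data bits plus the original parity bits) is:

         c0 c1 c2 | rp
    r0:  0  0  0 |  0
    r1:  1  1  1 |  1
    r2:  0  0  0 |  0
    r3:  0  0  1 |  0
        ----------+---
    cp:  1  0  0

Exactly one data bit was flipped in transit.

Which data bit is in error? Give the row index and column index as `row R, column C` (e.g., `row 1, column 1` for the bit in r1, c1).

row 3, column 1

Recompute each row's even parity and compare to rp:
  r0: data parity 0, sent rp 0 → ok
  r1: data parity 1, sent rp 1 → ok
  r2: data parity 0, sent rp 0 → ok
  r3: data parity 1, sent rp 0 → mismatch
Recompute each column's even parity and compare to cp:
  c0: data parity 1, sent cp 1 → ok
  c1: data parity 1, sent cp 0 → mismatch
  c2: data parity 0, sent cp 0 → ok
Exactly one row (r3) and one column (c1) fail → the flipped bit is at their intersection.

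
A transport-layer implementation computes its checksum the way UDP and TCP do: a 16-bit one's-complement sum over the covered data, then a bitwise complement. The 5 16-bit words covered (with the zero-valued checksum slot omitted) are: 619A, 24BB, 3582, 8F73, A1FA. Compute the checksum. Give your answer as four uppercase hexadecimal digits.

12BA

One's-complement addition (fold any carry out of bit 15 back into bit 0):
  0x619A + 0x24BB = 0x08655
  0x8655 + 0x3582 = 0x0BBD7
  0xBBD7 + 0x8F73 = 0x14B4A → wrap carry → 0x4B4B
  0x4B4B + 0xA1FA = 0x0ED45
One's-complement sum = 0xED45.
Checksum = ~0xED45 & 0xFFFF = 0x12BA.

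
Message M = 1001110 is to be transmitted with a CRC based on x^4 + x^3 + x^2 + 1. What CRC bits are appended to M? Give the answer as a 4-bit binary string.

0000

Append 4 zeros: 10011100000. Divide by 11101 (XOR where the leading bit is 1):
  pos 0: 10011 XOR 11101 = 01110
  pos 1: 11101 XOR 11101 = 00000
Remainder (last 4 bits) = 0000. This is the CRC / FCS.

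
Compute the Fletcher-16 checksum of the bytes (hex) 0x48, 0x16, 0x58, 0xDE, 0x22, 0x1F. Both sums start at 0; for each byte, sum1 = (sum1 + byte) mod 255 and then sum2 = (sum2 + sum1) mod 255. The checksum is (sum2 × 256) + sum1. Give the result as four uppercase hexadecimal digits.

81D6

Running sums (mod 255):
  after byte 0 (0x48): sum1=72, sum2=72
  after byte 1 (0x16): sum1=94, sum2=166
  after byte 2 (0x58): sum1=182, sum2=93
  after byte 3 (0xDE): sum1=149, sum2=242
  after byte 4 (0x22): sum1=183, sum2=170
  after byte 5 (0x1F): sum1=214, sum2=129
Checksum = sum2·256 + sum1 = 129·256 + 214 = 33238 = 0x81D6.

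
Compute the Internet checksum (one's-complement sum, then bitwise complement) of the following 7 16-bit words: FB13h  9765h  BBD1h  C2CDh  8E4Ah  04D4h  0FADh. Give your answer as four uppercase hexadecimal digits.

One's-complement addition (fold any carry out of bit 15 back into bit 0):
  0xFB13 + 0x9765 = 0x19278 → wrap carry → 0x9279
  0x9279 + 0xBBD1 = 0x14E4A → wrap carry → 0x4E4B
  0x4E4B + 0xC2CD = 0x11118 → wrap carry → 0x1119
  0x1119 + 0x8E4A = 0x09F63
  0x9F63 + 0x04D4 = 0x0A437
  0xA437 + 0x0FAD = 0x0B3E4
One's-complement sum = 0xB3E4.
Checksum = ~0xB3E4 & 0xFFFF = 0x4C1B.

4C1B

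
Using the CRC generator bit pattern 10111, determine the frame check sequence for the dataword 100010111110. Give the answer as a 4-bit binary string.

Append 4 zeros: 1000101111100000. Divide by 10111 (XOR where the leading bit is 1):
  pos 0: 10001 XOR 10111 = 00110
  pos 2: 11001 XOR 10111 = 01110
  pos 3: 11101 XOR 10111 = 01010
  pos 4: 10101 XOR 10111 = 00010
  pos 7: 10110 XOR 10111 = 00001
  pos 11: 10000 XOR 10111 = 00111
Remainder (last 4 bits) = 0111. This is the CRC / FCS.

0111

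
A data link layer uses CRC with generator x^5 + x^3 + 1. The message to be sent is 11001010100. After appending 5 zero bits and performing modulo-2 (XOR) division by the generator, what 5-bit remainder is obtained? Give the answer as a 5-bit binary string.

11010

Append 5 zeros: 1100101010000000. Divide by 101001 (XOR where the leading bit is 1):
  pos 0: 110010 XOR 101001 = 011011
  pos 1: 110111 XOR 101001 = 011110
  pos 2: 111100 XOR 101001 = 010101
  pos 3: 101011 XOR 101001 = 000010
  pos 7: 100000 XOR 101001 = 001001
  pos 9: 100100 XOR 101001 = 001101
Remainder (last 5 bits) = 11010. This is the CRC / FCS.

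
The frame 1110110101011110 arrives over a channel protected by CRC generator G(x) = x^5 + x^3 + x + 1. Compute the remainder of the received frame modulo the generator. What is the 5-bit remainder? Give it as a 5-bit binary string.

10011

Modulo-2 division of 1110110101011110 by 101011:
  pos 0: 111011 XOR 101011 = 010000
  pos 1: 100000 XOR 101011 = 001011
  pos 3: 101110 XOR 101011 = 000101
  pos 6: 101101 XOR 101011 = 000110
  pos 9: 110111 XOR 101011 = 011100
  pos 10: 111000 XOR 101011 = 010011
Remainder = 10011 (nonzero — an error is detected).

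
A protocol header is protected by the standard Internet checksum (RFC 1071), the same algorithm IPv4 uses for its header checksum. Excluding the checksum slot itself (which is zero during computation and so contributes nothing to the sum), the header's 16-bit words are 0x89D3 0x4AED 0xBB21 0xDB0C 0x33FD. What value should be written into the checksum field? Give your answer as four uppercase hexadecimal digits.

6113

One's-complement addition (fold any carry out of bit 15 back into bit 0):
  0x89D3 + 0x4AED = 0x0D4C0
  0xD4C0 + 0xBB21 = 0x18FE1 → wrap carry → 0x8FE2
  0x8FE2 + 0xDB0C = 0x16AEE → wrap carry → 0x6AEF
  0x6AEF + 0x33FD = 0x09EEC
One's-complement sum = 0x9EEC.
Checksum = ~0x9EEC & 0xFFFF = 0x6113.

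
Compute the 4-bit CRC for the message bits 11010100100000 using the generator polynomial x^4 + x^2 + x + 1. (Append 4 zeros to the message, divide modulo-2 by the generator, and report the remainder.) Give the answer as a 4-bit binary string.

Append 4 zeros: 110101001000000000. Divide by 10111 (XOR where the leading bit is 1):
  pos 0: 11010 XOR 10111 = 01101
  pos 1: 11011 XOR 10111 = 01100
  pos 2: 11000 XOR 10111 = 01111
  pos 3: 11110 XOR 10111 = 01001
  pos 4: 10011 XOR 10111 = 00100
  pos 6: 10000 XOR 10111 = 00111
  pos 8: 11100 XOR 10111 = 01011
  pos 9: 10110 XOR 10111 = 00001
  pos 13: 10000 XOR 10111 = 00111
Remainder (last 4 bits) = 0111. This is the CRC / FCS.

0111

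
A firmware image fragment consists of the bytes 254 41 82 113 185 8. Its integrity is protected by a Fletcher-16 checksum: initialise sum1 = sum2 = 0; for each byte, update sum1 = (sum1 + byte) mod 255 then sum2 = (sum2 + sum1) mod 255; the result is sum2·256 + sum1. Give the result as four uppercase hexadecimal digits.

E0AD

Running sums (mod 255):
  after byte 0 (254): sum1=254, sum2=254
  after byte 1 (41): sum1=40, sum2=39
  after byte 2 (82): sum1=122, sum2=161
  after byte 3 (113): sum1=235, sum2=141
  after byte 4 (185): sum1=165, sum2=51
  after byte 5 (8): sum1=173, sum2=224
Checksum = sum2·256 + sum1 = 224·256 + 173 = 57517 = 0xE0AD.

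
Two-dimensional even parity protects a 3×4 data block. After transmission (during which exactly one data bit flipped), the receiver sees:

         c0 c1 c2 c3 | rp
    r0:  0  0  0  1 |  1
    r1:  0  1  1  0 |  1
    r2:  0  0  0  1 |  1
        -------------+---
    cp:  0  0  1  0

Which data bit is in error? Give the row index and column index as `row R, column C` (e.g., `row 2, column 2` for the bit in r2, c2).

row 1, column 1

Recompute each row's even parity and compare to rp:
  r0: data parity 1, sent rp 1 → ok
  r1: data parity 0, sent rp 1 → mismatch
  r2: data parity 1, sent rp 1 → ok
Recompute each column's even parity and compare to cp:
  c0: data parity 0, sent cp 0 → ok
  c1: data parity 1, sent cp 0 → mismatch
  c2: data parity 1, sent cp 1 → ok
  c3: data parity 0, sent cp 0 → ok
Exactly one row (r1) and one column (c1) fail → the flipped bit is at their intersection.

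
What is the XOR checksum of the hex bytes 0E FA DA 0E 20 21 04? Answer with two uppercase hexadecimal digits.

25

XOR the bytes together:
  start with 0x0E
  0x0E ⊕ 0xFA = 0xF4
  0xF4 ⊕ 0xDA = 0x2E
  0x2E ⊕ 0x0E = 0x20
  0x20 ⊕ 0x20 = 0x00
  0x00 ⊕ 0x21 = 0x21
  0x21 ⊕ 0x04 = 0x25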